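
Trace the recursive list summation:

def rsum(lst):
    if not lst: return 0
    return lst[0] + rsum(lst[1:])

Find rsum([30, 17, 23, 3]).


rsum([30, 17, 23, 3]) = 30 + rsum([17, 23, 3])
rsum([17, 23, 3]) = 17 + rsum([23, 3])
rsum([23, 3]) = 23 + rsum([3])
rsum([3]) = 3 + rsum([])
rsum([]) = 0  (base case)
Total: 30 + 17 + 23 + 3 + 0 = 73

73


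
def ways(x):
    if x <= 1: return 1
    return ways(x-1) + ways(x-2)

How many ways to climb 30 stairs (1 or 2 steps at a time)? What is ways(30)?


Building up from base cases:
ways(0) = 1
ways(1) = 1
ways(2) = ways(1) + ways(0) = 1 + 1 = 2
ways(3) = ways(2) + ways(1) = 2 + 1 = 3
ways(4) = ways(3) + ways(2) = 3 + 2 = 5
ways(5) = ways(4) + ways(3) = 5 + 3 = 8
ways(6) = ways(5) + ways(4) = 8 + 5 = 13
ways(7) = ways(6) + ways(5) = 13 + 8 = 21
ways(8) = ways(7) + ways(6) = 21 + 13 = 34
ways(9) = ways(8) + ways(7) = 34 + 21 = 55
ways(10) = ways(9) + ways(8) = 55 + 34 = 89
ways(11) = ways(10) + ways(9) = 89 + 55 = 144
ways(12) = ways(11) + ways(10) = 144 + 89 = 233
ways(13) = ways(12) + ways(11) = 233 + 144 = 377
ways(14) = ways(13) + ways(12) = 377 + 233 = 610
ways(15) = ways(14) + ways(13) = 610 + 377 = 987
ways(16) = ways(15) + ways(14) = 987 + 610 = 1597
ways(17) = ways(16) + ways(15) = 1597 + 987 = 2584
ways(18) = ways(17) + ways(16) = 2584 + 1597 = 4181
ways(19) = ways(18) + ways(17) = 4181 + 2584 = 6765
ways(20) = ways(19) + ways(18) = 6765 + 4181 = 10946
ways(21) = ways(20) + ways(19) = 10946 + 6765 = 17711
ways(22) = ways(21) + ways(20) = 17711 + 10946 = 28657
ways(23) = ways(22) + ways(21) = 28657 + 17711 = 46368
ways(24) = ways(23) + ways(22) = 46368 + 28657 = 75025
ways(25) = ways(24) + ways(23) = 75025 + 46368 = 121393
ways(26) = ways(25) + ways(24) = 121393 + 75025 = 196418
ways(27) = ways(26) + ways(25) = 196418 + 121393 = 317811
ways(28) = ways(27) + ways(26) = 317811 + 196418 = 514229
ways(29) = ways(28) + ways(27) = 514229 + 317811 = 832040
ways(30) = ways(29) + ways(28) = 832040 + 514229 = 1346269

1346269


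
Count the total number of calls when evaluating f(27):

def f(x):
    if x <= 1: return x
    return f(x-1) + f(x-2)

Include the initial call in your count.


Let C(n) = total calls for f(n)
C(0) = 1, C(1) = 1
C(2) = 1 + C(1) + C(0) = 1 + 1 + 1 = 3
C(3) = 1 + C(2) + C(1) = 1 + 3 + 1 = 5
C(4) = 1 + C(3) + C(2) = 1 + 5 + 3 = 9
C(5) = 1 + C(4) + C(3) = 1 + 9 + 5 = 15
C(6) = 1 + C(5) + C(4) = 1 + 15 + 9 = 25
C(7) = 1 + C(6) + C(5) = 1 + 25 + 15 = 41
C(8) = 1 + C(7) + C(6) = 1 + 41 + 25 = 67
C(9) = 1 + C(8) + C(7) = 1 + 67 + 41 = 109
C(10) = 1 + C(9) + C(8) = 1 + 109 + 67 = 177
C(11) = 1 + C(10) + C(9) = 1 + 177 + 109 = 287
C(12) = 1 + C(11) + C(10) = 1 + 287 + 177 = 465
C(13) = 1 + C(12) + C(11) = 1 + 465 + 287 = 753
C(14) = 1 + C(13) + C(12) = 1 + 753 + 465 = 1219
C(15) = 1 + C(14) + C(13) = 1 + 1219 + 753 = 1973
C(16) = 1 + C(15) + C(14) = 1 + 1973 + 1219 = 3193
C(17) = 1 + C(16) + C(15) = 1 + 3193 + 1973 = 5167
C(18) = 1 + C(17) + C(16) = 1 + 5167 + 3193 = 8361
C(19) = 1 + C(18) + C(17) = 1 + 8361 + 5167 = 13529
C(20) = 1 + C(19) + C(18) = 1 + 13529 + 8361 = 21891
C(21) = 1 + C(20) + C(19) = 1 + 21891 + 13529 = 35421
C(22) = 1 + C(21) + C(20) = 1 + 35421 + 21891 = 57313
C(23) = 1 + C(22) + C(21) = 1 + 57313 + 35421 = 92735
C(24) = 1 + C(23) + C(22) = 1 + 92735 + 57313 = 150049
C(25) = 1 + C(24) + C(23) = 1 + 150049 + 92735 = 242785
C(26) = 1 + C(25) + C(24) = 1 + 242785 + 150049 = 392835
C(27) = 1 + C(26) + C(25) = 1 + 392835 + 242785 = 635621

635621


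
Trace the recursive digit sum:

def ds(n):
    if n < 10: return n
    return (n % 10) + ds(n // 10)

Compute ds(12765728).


ds(12765728) = 8 + ds(1276572)
ds(1276572) = 2 + ds(127657)
ds(127657) = 7 + ds(12765)
ds(12765) = 5 + ds(1276)
ds(1276) = 6 + ds(127)
ds(127) = 7 + ds(12)
ds(12) = 2 + ds(1)
ds(1) = 1  (base case)
Total: 8 + 2 + 7 + 5 + 6 + 7 + 2 + 1 = 38

38


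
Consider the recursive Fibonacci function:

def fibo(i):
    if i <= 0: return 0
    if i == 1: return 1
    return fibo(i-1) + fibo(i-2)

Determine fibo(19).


Computing fibo(19) bottom-up:
fibo(0) = 0
fibo(1) = 1
fibo(2) = fibo(1) + fibo(0) = 1 + 0 = 1
fibo(3) = fibo(2) + fibo(1) = 1 + 1 = 2
fibo(4) = fibo(3) + fibo(2) = 2 + 1 = 3
fibo(5) = fibo(4) + fibo(3) = 3 + 2 = 5
fibo(6) = fibo(5) + fibo(4) = 5 + 3 = 8
fibo(7) = fibo(6) + fibo(5) = 8 + 5 = 13
fibo(8) = fibo(7) + fibo(6) = 13 + 8 = 21
fibo(9) = fibo(8) + fibo(7) = 21 + 13 = 34
fibo(10) = fibo(9) + fibo(8) = 34 + 21 = 55
fibo(11) = fibo(10) + fibo(9) = 55 + 34 = 89
fibo(12) = fibo(11) + fibo(10) = 89 + 55 = 144
fibo(13) = fibo(12) + fibo(11) = 144 + 89 = 233
fibo(14) = fibo(13) + fibo(12) = 233 + 144 = 377
fibo(15) = fibo(14) + fibo(13) = 377 + 233 = 610
fibo(16) = fibo(15) + fibo(14) = 610 + 377 = 987
fibo(17) = fibo(16) + fibo(15) = 987 + 610 = 1597
fibo(18) = fibo(17) + fibo(16) = 1597 + 987 = 2584
fibo(19) = fibo(18) + fibo(17) = 2584 + 1597 = 4181

4181


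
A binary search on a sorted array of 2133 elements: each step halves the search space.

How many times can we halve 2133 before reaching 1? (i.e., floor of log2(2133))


2133 / 2 = 1066
1066 / 2 = 533
533 / 2 = 266
266 / 2 = 133
133 / 2 = 66
66 / 2 = 33
33 / 2 = 16
16 / 2 = 8
8 / 2 = 4
4 / 2 = 2
2 / 2 = 1
Reached 1 after 11 halvings

11


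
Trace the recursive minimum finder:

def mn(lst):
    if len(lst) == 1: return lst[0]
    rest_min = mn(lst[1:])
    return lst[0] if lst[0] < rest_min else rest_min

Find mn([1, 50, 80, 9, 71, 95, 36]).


mn([1, 50, 80, 9, 71, 95, 36]): compare 1 with mn([50, 80, 9, 71, 95, 36])
mn([50, 80, 9, 71, 95, 36]): compare 50 with mn([80, 9, 71, 95, 36])
mn([80, 9, 71, 95, 36]): compare 80 with mn([9, 71, 95, 36])
mn([9, 71, 95, 36]): compare 9 with mn([71, 95, 36])
mn([71, 95, 36]): compare 71 with mn([95, 36])
mn([95, 36]): compare 95 with mn([36])
mn([36]) = 36  (base case)
Compare 95 with 36 -> 36
Compare 71 with 36 -> 36
Compare 9 with 36 -> 9
Compare 80 with 9 -> 9
Compare 50 with 9 -> 9
Compare 1 with 9 -> 1

1


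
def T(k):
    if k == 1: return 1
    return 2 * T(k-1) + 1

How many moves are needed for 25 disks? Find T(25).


T(25) = 2 * T(24) + 1
T(24) = 2 * T(23) + 1
T(23) = 2 * T(22) + 1
T(22) = 2 * T(21) + 1
T(21) = 2 * T(20) + 1
T(20) = 2 * T(19) + 1
T(19) = 2 * T(18) + 1
T(18) = 2 * T(17) + 1
T(17) = 2 * T(16) + 1
T(16) = 2 * T(15) + 1
T(15) = 2 * T(14) + 1
T(14) = 2 * T(13) + 1
T(13) = 2 * T(12) + 1
T(12) = 2 * T(11) + 1
T(11) = 2 * T(10) + 1
T(10) = 2 * T(9) + 1
T(9) = 2 * T(8) + 1
T(8) = 2 * T(7) + 1
T(7) = 2 * T(6) + 1
T(6) = 2 * T(5) + 1
T(5) = 2 * T(4) + 1
T(4) = 2 * T(3) + 1
T(3) = 2 * T(2) + 1
T(2) = 2 * T(1) + 1
T(1) = 1  (base case)
T(2) = 2 * 1 + 1 = 3
T(3) = 2 * 3 + 1 = 7
T(4) = 2 * 7 + 1 = 15
T(5) = 2 * 15 + 1 = 31
T(6) = 2 * 31 + 1 = 63
T(7) = 2 * 63 + 1 = 127
T(8) = 2 * 127 + 1 = 255
T(9) = 2 * 255 + 1 = 511
T(10) = 2 * 511 + 1 = 1023
T(11) = 2 * 1023 + 1 = 2047
T(12) = 2 * 2047 + 1 = 4095
T(13) = 2 * 4095 + 1 = 8191
T(14) = 2 * 8191 + 1 = 16383
T(15) = 2 * 16383 + 1 = 32767
T(16) = 2 * 32767 + 1 = 65535
T(17) = 2 * 65535 + 1 = 131071
T(18) = 2 * 131071 + 1 = 262143
T(19) = 2 * 262143 + 1 = 524287
T(20) = 2 * 524287 + 1 = 1048575
T(21) = 2 * 1048575 + 1 = 2097151
T(22) = 2 * 2097151 + 1 = 4194303
T(23) = 2 * 4194303 + 1 = 8388607
T(24) = 2 * 8388607 + 1 = 16777215
T(25) = 2 * 16777215 + 1 = 33554431

33554431


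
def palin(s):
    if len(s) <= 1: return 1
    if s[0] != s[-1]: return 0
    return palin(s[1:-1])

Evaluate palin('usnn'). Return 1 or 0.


palin('usnn'): s[0]='u' != s[-1]='n' -> return 0
Result: 0 (not a palindrome)

0


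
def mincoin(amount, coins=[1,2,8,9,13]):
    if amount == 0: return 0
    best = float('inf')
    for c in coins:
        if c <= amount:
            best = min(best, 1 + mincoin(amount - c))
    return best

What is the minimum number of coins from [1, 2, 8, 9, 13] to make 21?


Building up with DP:
mincoin(0) = 0
mincoin(1) = min(1+mincoin(0)=1+0=1) = 1
mincoin(2) = min(1+mincoin(1)=1+1=2, 1+mincoin(0)=1+0=1) = 1
mincoin(3) = min(1+mincoin(2)=1+1=2, 1+mincoin(1)=1+1=2) = 2
mincoin(4) = min(1+mincoin(3)=1+2=3, 1+mincoin(2)=1+1=2) = 2
mincoin(5) = min(1+mincoin(4)=1+2=3, 1+mincoin(3)=1+2=3) = 3
mincoin(6) = min(1+mincoin(5)=1+3=4, 1+mincoin(4)=1+2=3) = 3
mincoin(7) = min(1+mincoin(6)=1+3=4, 1+mincoin(5)=1+3=4) = 4
mincoin(8) = min(1+mincoin(7)=1+4=5, 1+mincoin(6)=1+3=4, 1+mincoin(0)=1+0=1) = 1
mincoin(9) = min(1+mincoin(8)=1+1=2, 1+mincoin(7)=1+4=5, 1+mincoin(1)=1+1=2, 1+mincoin(0)=1+0=1) = 1
mincoin(10) = min(1+mincoin(9)=1+1=2, 1+mincoin(8)=1+1=2, 1+mincoin(2)=1+1=2, 1+mincoin(1)=1+1=2) = 2
mincoin(11) = min(1+mincoin(10)=1+2=3, 1+mincoin(9)=1+1=2, 1+mincoin(3)=1+2=3, 1+mincoin(2)=1+1=2) = 2
mincoin(12) = min(1+mincoin(11)=1+2=3, 1+mincoin(10)=1+2=3, 1+mincoin(4)=1+2=3, 1+mincoin(3)=1+2=3) = 3
mincoin(13) = min(1+mincoin(12)=1+3=4, 1+mincoin(11)=1+2=3, 1+mincoin(5)=1+3=4, 1+mincoin(4)=1+2=3, 1+mincoin(0)=1+0=1) = 1
mincoin(14) = min(1+mincoin(13)=1+1=2, 1+mincoin(12)=1+3=4, 1+mincoin(6)=1+3=4, 1+mincoin(5)=1+3=4, 1+mincoin(1)=1+1=2) = 2
mincoin(15) = min(1+mincoin(14)=1+2=3, 1+mincoin(13)=1+1=2, 1+mincoin(7)=1+4=5, 1+mincoin(6)=1+3=4, 1+mincoin(2)=1+1=2) = 2
mincoin(16) = min(1+mincoin(15)=1+2=3, 1+mincoin(14)=1+2=3, 1+mincoin(8)=1+1=2, 1+mincoin(7)=1+4=5, 1+mincoin(3)=1+2=3) = 2
mincoin(17) = min(1+mincoin(16)=1+2=3, 1+mincoin(15)=1+2=3, 1+mincoin(9)=1+1=2, 1+mincoin(8)=1+1=2, 1+mincoin(4)=1+2=3) = 2
mincoin(18) = min(1+mincoin(17)=1+2=3, 1+mincoin(16)=1+2=3, 1+mincoin(10)=1+2=3, 1+mincoin(9)=1+1=2, 1+mincoin(5)=1+3=4) = 2
mincoin(19) = min(1+mincoin(18)=1+2=3, 1+mincoin(17)=1+2=3, 1+mincoin(11)=1+2=3, 1+mincoin(10)=1+2=3, 1+mincoin(6)=1+3=4) = 3
mincoin(20) = min(1+mincoin(19)=1+3=4, 1+mincoin(18)=1+2=3, 1+mincoin(12)=1+3=4, 1+mincoin(11)=1+2=3, 1+mincoin(7)=1+4=5) = 3
mincoin(21) = min(1+mincoin(20)=1+3=4, 1+mincoin(19)=1+3=4, 1+mincoin(13)=1+1=2, 1+mincoin(12)=1+3=4, 1+mincoin(8)=1+1=2) = 2

2


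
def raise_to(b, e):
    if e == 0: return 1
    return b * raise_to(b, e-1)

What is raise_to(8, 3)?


raise_to(8, 3)
= 8 * raise_to(8, 2)
= 8 * 8 * raise_to(8, 1)
= 8 * 8 * 8 * raise_to(8, 0)
= 8 * 8 * 8 * 1
= 512

512


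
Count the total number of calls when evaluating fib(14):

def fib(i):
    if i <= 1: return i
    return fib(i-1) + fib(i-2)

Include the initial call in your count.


Let C(n) = total calls for fib(n)
C(0) = 1, C(1) = 1
C(2) = 1 + C(1) + C(0) = 1 + 1 + 1 = 3
C(3) = 1 + C(2) + C(1) = 1 + 3 + 1 = 5
C(4) = 1 + C(3) + C(2) = 1 + 5 + 3 = 9
C(5) = 1 + C(4) + C(3) = 1 + 9 + 5 = 15
C(6) = 1 + C(5) + C(4) = 1 + 15 + 9 = 25
C(7) = 1 + C(6) + C(5) = 1 + 25 + 15 = 41
C(8) = 1 + C(7) + C(6) = 1 + 41 + 25 = 67
C(9) = 1 + C(8) + C(7) = 1 + 67 + 41 = 109
C(10) = 1 + C(9) + C(8) = 1 + 109 + 67 = 177
C(11) = 1 + C(10) + C(9) = 1 + 177 + 109 = 287
C(12) = 1 + C(11) + C(10) = 1 + 287 + 177 = 465
C(13) = 1 + C(12) + C(11) = 1 + 465 + 287 = 753
C(14) = 1 + C(13) + C(12) = 1 + 753 + 465 = 1219

1219


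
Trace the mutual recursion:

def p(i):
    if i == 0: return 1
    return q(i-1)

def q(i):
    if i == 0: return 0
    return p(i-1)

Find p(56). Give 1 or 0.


p(56) = q(55)
q(55) = p(54)
p(54) = q(53)
q(53) = p(52)
p(52) = q(51)
q(51) = p(50)
p(50) = q(49)
q(49) = p(48)
p(48) = q(47)
q(47) = p(46)
p(46) = q(45)
q(45) = p(44)
p(44) = q(43)
q(43) = p(42)
p(42) = q(41)
q(41) = p(40)
p(40) = q(39)
q(39) = p(38)
p(38) = q(37)
q(37) = p(36)
p(36) = q(35)
q(35) = p(34)
p(34) = q(33)
q(33) = p(32)
p(32) = q(31)
q(31) = p(30)
p(30) = q(29)
q(29) = p(28)
p(28) = q(27)
q(27) = p(26)
p(26) = q(25)
q(25) = p(24)
p(24) = q(23)
q(23) = p(22)
p(22) = q(21)
q(21) = p(20)
p(20) = q(19)
q(19) = p(18)
p(18) = q(17)
q(17) = p(16)
p(16) = q(15)
q(15) = p(14)
p(14) = q(13)
q(13) = p(12)
p(12) = q(11)
q(11) = p(10)
p(10) = q(9)
q(9) = p(8)
p(8) = q(7)
q(7) = p(6)
p(6) = q(5)
q(5) = p(4)
p(4) = q(3)
q(3) = p(2)
p(2) = q(1)
q(1) = p(0)
p(0) = 1  (base case)
Result: 1

1


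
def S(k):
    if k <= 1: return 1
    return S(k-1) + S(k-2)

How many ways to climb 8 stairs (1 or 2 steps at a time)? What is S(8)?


Building up from base cases:
S(0) = 1
S(1) = 1
S(2) = S(1) + S(0) = 1 + 1 = 2
S(3) = S(2) + S(1) = 2 + 1 = 3
S(4) = S(3) + S(2) = 3 + 2 = 5
S(5) = S(4) + S(3) = 5 + 3 = 8
S(6) = S(5) + S(4) = 8 + 5 = 13
S(7) = S(6) + S(5) = 13 + 8 = 21
S(8) = S(7) + S(6) = 21 + 13 = 34

34


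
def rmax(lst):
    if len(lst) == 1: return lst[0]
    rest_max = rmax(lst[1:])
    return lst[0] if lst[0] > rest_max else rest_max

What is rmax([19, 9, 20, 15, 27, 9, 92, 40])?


rmax([19, 9, 20, 15, 27, 9, 92, 40]): compare 19 with rmax([9, 20, 15, 27, 9, 92, 40])
rmax([9, 20, 15, 27, 9, 92, 40]): compare 9 with rmax([20, 15, 27, 9, 92, 40])
rmax([20, 15, 27, 9, 92, 40]): compare 20 with rmax([15, 27, 9, 92, 40])
rmax([15, 27, 9, 92, 40]): compare 15 with rmax([27, 9, 92, 40])
rmax([27, 9, 92, 40]): compare 27 with rmax([9, 92, 40])
rmax([9, 92, 40]): compare 9 with rmax([92, 40])
rmax([92, 40]): compare 92 with rmax([40])
rmax([40]) = 40  (base case)
Compare 92 with 40 -> 92
Compare 9 with 92 -> 92
Compare 27 with 92 -> 92
Compare 15 with 92 -> 92
Compare 20 with 92 -> 92
Compare 9 with 92 -> 92
Compare 19 with 92 -> 92

92


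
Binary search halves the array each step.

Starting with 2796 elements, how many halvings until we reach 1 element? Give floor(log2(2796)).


2796 / 2 = 1398
1398 / 2 = 699
699 / 2 = 349
349 / 2 = 174
174 / 2 = 87
87 / 2 = 43
43 / 2 = 21
21 / 2 = 10
10 / 2 = 5
5 / 2 = 2
2 / 2 = 1
Reached 1 after 11 halvings

11


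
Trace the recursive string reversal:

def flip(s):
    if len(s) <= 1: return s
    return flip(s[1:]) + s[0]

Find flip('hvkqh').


flip('hvkqh') = flip('vkqh') + 'h'
flip('vkqh') = flip('kqh') + 'v'
flip('kqh') = flip('qh') + 'k'
flip('qh') = flip('h') + 'q'
flip('h') = 'h'  (base case)
Concatenating: 'h' + 'q' + 'k' + 'v' + 'h' = 'hqkvh'

hqkvh


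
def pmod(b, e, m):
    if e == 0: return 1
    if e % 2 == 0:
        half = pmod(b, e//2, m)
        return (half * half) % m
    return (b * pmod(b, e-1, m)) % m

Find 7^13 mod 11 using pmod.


pmod(7, 13, 11): e is odd, compute pmod(7, 12, 11)
  pmod(7, 12, 11): e is even, compute pmod(7, 6, 11)
    pmod(7, 6, 11): e is even, compute pmod(7, 3, 11)
      pmod(7, 3, 11): e is odd, compute pmod(7, 2, 11)
        pmod(7, 2, 11): e is even, compute pmod(7, 1, 11)
          pmod(7, 1, 11): e is odd, compute pmod(7, 0, 11)
          pmod(7, 0, 11) = 1
          (7 * 1) % 11 = 7
        half=7, (7*7) % 11 = 5
      (7 * 5) % 11 = 2
    half=2, (2*2) % 11 = 4
  half=4, (4*4) % 11 = 5
(7 * 5) % 11 = 2

2


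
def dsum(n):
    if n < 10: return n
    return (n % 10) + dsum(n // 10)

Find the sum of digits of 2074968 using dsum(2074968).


dsum(2074968) = 8 + dsum(207496)
dsum(207496) = 6 + dsum(20749)
dsum(20749) = 9 + dsum(2074)
dsum(2074) = 4 + dsum(207)
dsum(207) = 7 + dsum(20)
dsum(20) = 0 + dsum(2)
dsum(2) = 2  (base case)
Total: 8 + 6 + 9 + 4 + 7 + 0 + 2 = 36

36


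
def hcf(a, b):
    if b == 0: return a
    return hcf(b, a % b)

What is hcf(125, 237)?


hcf(125, 237) = hcf(237, 125)
hcf(237, 125) = hcf(125, 112)
hcf(125, 112) = hcf(112, 13)
hcf(112, 13) = hcf(13, 8)
hcf(13, 8) = hcf(8, 5)
hcf(8, 5) = hcf(5, 3)
hcf(5, 3) = hcf(3, 2)
hcf(3, 2) = hcf(2, 1)
hcf(2, 1) = hcf(1, 0)
hcf(1, 0) = 1  (base case)

1


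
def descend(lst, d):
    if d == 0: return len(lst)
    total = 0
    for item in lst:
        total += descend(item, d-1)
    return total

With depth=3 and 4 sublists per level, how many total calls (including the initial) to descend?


At depth 0 (root): 1 call
At depth 1: each of 1 parents calls descend on 4 children = 4 calls
At depth 2: each of 4 parents calls descend on 4 children = 16 calls
At depth 3: each of 16 parents calls descend on 4 children = 64 calls
Total: 1 + 4 + 16 + 64 = 85

85


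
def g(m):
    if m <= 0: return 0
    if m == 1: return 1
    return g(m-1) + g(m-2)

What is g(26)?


Computing g(26) bottom-up:
g(0) = 0
g(1) = 1
g(2) = g(1) + g(0) = 1 + 0 = 1
g(3) = g(2) + g(1) = 1 + 1 = 2
g(4) = g(3) + g(2) = 2 + 1 = 3
g(5) = g(4) + g(3) = 3 + 2 = 5
g(6) = g(5) + g(4) = 5 + 3 = 8
g(7) = g(6) + g(5) = 8 + 5 = 13
g(8) = g(7) + g(6) = 13 + 8 = 21
g(9) = g(8) + g(7) = 21 + 13 = 34
g(10) = g(9) + g(8) = 34 + 21 = 55
g(11) = g(10) + g(9) = 55 + 34 = 89
g(12) = g(11) + g(10) = 89 + 55 = 144
g(13) = g(12) + g(11) = 144 + 89 = 233
g(14) = g(13) + g(12) = 233 + 144 = 377
g(15) = g(14) + g(13) = 377 + 233 = 610
g(16) = g(15) + g(14) = 610 + 377 = 987
g(17) = g(16) + g(15) = 987 + 610 = 1597
g(18) = g(17) + g(16) = 1597 + 987 = 2584
g(19) = g(18) + g(17) = 2584 + 1597 = 4181
g(20) = g(19) + g(18) = 4181 + 2584 = 6765
g(21) = g(20) + g(19) = 6765 + 4181 = 10946
g(22) = g(21) + g(20) = 10946 + 6765 = 17711
g(23) = g(22) + g(21) = 17711 + 10946 = 28657
g(24) = g(23) + g(22) = 28657 + 17711 = 46368
g(25) = g(24) + g(23) = 46368 + 28657 = 75025
g(26) = g(25) + g(24) = 75025 + 46368 = 121393

121393


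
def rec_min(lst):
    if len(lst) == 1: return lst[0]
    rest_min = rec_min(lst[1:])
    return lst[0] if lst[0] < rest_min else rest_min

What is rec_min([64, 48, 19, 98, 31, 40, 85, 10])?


rec_min([64, 48, 19, 98, 31, 40, 85, 10]): compare 64 with rec_min([48, 19, 98, 31, 40, 85, 10])
rec_min([48, 19, 98, 31, 40, 85, 10]): compare 48 with rec_min([19, 98, 31, 40, 85, 10])
rec_min([19, 98, 31, 40, 85, 10]): compare 19 with rec_min([98, 31, 40, 85, 10])
rec_min([98, 31, 40, 85, 10]): compare 98 with rec_min([31, 40, 85, 10])
rec_min([31, 40, 85, 10]): compare 31 with rec_min([40, 85, 10])
rec_min([40, 85, 10]): compare 40 with rec_min([85, 10])
rec_min([85, 10]): compare 85 with rec_min([10])
rec_min([10]) = 10  (base case)
Compare 85 with 10 -> 10
Compare 40 with 10 -> 10
Compare 31 with 10 -> 10
Compare 98 with 10 -> 10
Compare 19 with 10 -> 10
Compare 48 with 10 -> 10
Compare 64 with 10 -> 10

10


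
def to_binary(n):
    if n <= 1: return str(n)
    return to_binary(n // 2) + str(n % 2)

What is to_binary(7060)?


to_binary(7060) = to_binary(3530) + '0'
to_binary(3530) = to_binary(1765) + '0'
to_binary(1765) = to_binary(882) + '1'
to_binary(882) = to_binary(441) + '0'
to_binary(441) = to_binary(220) + '1'
to_binary(220) = to_binary(110) + '0'
to_binary(110) = to_binary(55) + '0'
to_binary(55) = to_binary(27) + '1'
to_binary(27) = to_binary(13) + '1'
to_binary(13) = to_binary(6) + '1'
to_binary(6) = to_binary(3) + '0'
to_binary(3) = to_binary(1) + '1'
to_binary(1) = '1'  (base case)
Concatenating: '1' + '1' + '0' + '1' + '1' + '1' + '0' + '0' + '1' + '0' + '1' + '0' + '0' = '1101110010100'

1101110010100


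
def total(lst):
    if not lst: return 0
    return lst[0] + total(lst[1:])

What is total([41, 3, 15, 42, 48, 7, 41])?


total([41, 3, 15, 42, 48, 7, 41]) = 41 + total([3, 15, 42, 48, 7, 41])
total([3, 15, 42, 48, 7, 41]) = 3 + total([15, 42, 48, 7, 41])
total([15, 42, 48, 7, 41]) = 15 + total([42, 48, 7, 41])
total([42, 48, 7, 41]) = 42 + total([48, 7, 41])
total([48, 7, 41]) = 48 + total([7, 41])
total([7, 41]) = 7 + total([41])
total([41]) = 41 + total([])
total([]) = 0  (base case)
Total: 41 + 3 + 15 + 42 + 48 + 7 + 41 + 0 = 197

197


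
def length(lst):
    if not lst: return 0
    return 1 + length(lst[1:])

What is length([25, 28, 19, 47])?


length([25, 28, 19, 47]) = 1 + length([28, 19, 47])
length([28, 19, 47]) = 1 + length([19, 47])
length([19, 47]) = 1 + length([47])
length([47]) = 1 + length([])
length([]) = 0  (base case)
Unwinding: 1 + 1 + 1 + 1 + 0 = 4

4


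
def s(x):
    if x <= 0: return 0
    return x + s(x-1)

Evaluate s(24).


s(24)
= 24 + 23 + 22 + 21 + 20 + 19 + 18 + 17 + 16 + 15 + 14 + 13 + 12 + 11 + 10 + 9 + 8 + 7 + 6 + 5 + 4 + 3 + 2 + 1 + s(0)
= 24 + 23 + 22 + 21 + 20 + 19 + 18 + 17 + 16 + 15 + 14 + 13 + 12 + 11 + 10 + 9 + 8 + 7 + 6 + 5 + 4 + 3 + 2 + 1 + 0
= 300

300


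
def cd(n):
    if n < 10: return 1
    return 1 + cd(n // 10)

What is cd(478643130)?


cd(478643130) = 1 + cd(47864313)
cd(47864313) = 1 + cd(4786431)
cd(4786431) = 1 + cd(478643)
cd(478643) = 1 + cd(47864)
cd(47864) = 1 + cd(4786)
cd(4786) = 1 + cd(478)
cd(478) = 1 + cd(47)
cd(47) = 1 + cd(4)
cd(4) = 1  (base case: 4 < 10)
Unwinding: 1 + 1 + 1 + 1 + 1 + 1 + 1 + 1 + 1 = 9

9


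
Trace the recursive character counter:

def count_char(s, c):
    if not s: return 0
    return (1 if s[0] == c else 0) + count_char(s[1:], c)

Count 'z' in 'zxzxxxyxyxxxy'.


s[0]='z' == 'z' -> 1
s[0]='x' != 'z' -> 0
s[0]='z' == 'z' -> 1
s[0]='x' != 'z' -> 0
s[0]='x' != 'z' -> 0
s[0]='x' != 'z' -> 0
s[0]='y' != 'z' -> 0
s[0]='x' != 'z' -> 0
s[0]='y' != 'z' -> 0
s[0]='x' != 'z' -> 0
s[0]='x' != 'z' -> 0
s[0]='x' != 'z' -> 0
s[0]='y' != 'z' -> 0
Sum: 1 + 0 + 1 + 0 + 0 + 0 + 0 + 0 + 0 + 0 + 0 + 0 + 0 = 2

2


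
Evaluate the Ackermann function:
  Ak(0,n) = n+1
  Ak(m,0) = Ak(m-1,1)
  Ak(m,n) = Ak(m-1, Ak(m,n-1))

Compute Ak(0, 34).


Ak(0, 34) = 35
Result: Ak(0, 34) = 35

35


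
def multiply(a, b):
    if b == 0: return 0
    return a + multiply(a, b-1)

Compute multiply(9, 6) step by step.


multiply(9, 6) = 9 + multiply(9, 5)
multiply(9, 5) = 9 + multiply(9, 4)
multiply(9, 4) = 9 + multiply(9, 3)
multiply(9, 3) = 9 + multiply(9, 2)
multiply(9, 2) = 9 + multiply(9, 1)
multiply(9, 1) = 9 + multiply(9, 0)
multiply(9, 0) = 0  (base case)
Total: 9 + 9 + 9 + 9 + 9 + 9 + 0 = 54

54


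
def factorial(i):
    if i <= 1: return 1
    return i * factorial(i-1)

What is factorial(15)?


factorial(15)
= 15 * factorial(14)
= 15 * 14 * factorial(13)
= 15 * 14 * 13 * factorial(12)
= 15 * 14 * 13 * 12 * factorial(11)
= 15 * 14 * 13 * 12 * 11 * factorial(10)
= 15 * 14 * 13 * 12 * 11 * 10 * factorial(9)
= 15 * 14 * 13 * 12 * 11 * 10 * 9 * factorial(8)
= 15 * 14 * 13 * 12 * 11 * 10 * 9 * 8 * factorial(7)
= 15 * 14 * 13 * 12 * 11 * 10 * 9 * 8 * 7 * factorial(6)
= 15 * 14 * 13 * 12 * 11 * 10 * 9 * 8 * 7 * 6 * factorial(5)
= 15 * 14 * 13 * 12 * 11 * 10 * 9 * 8 * 7 * 6 * 5 * factorial(4)
= 15 * 14 * 13 * 12 * 11 * 10 * 9 * 8 * 7 * 6 * 5 * 4 * factorial(3)
= 15 * 14 * 13 * 12 * 11 * 10 * 9 * 8 * 7 * 6 * 5 * 4 * 3 * factorial(2)
= 15 * 14 * 13 * 12 * 11 * 10 * 9 * 8 * 7 * 6 * 5 * 4 * 3 * 2 * factorial(1)
= 15 * 14 * 13 * 12 * 11 * 10 * 9 * 8 * 7 * 6 * 5 * 4 * 3 * 2 * 1
= 1307674368000

1307674368000


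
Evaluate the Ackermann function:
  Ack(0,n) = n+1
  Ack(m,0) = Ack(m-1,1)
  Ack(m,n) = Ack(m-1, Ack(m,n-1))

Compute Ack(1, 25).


Ack(1, 25) = Ack(0, Ack(1, 24))
  Ack(1, 24) = Ack(0, Ack(1, 23))
    Ack(1, 23) = Ack(0, Ack(1, 22))
      Ack(1, 22) = Ack(0, Ack(1, 21))
        Ack(1, 21) = Ack(0, Ack(1, 20))
          Ack(1, 20) = Ack(0, Ack(1, 19))
          Ack(1, 19) = Ack(0, Ack(1, 18))
          Ack(1, 18) = Ack(0, Ack(1, 17))
          Ack(1, 17) = Ack(0, Ack(1, 16))
          Ack(1, 16) = Ack(0, Ack(1, 15))
          Ack(1, 15) = Ack(0, Ack(1, 14))
          Ack(1, 14) = Ack(0, Ack(1, 13))
          Ack(1, 13) = Ack(0, Ack(1, 12))
          Ack(1, 12) = Ack(0, Ack(1, 11))
          Ack(1, 11) = Ack(0, Ack(1, 10))
          Ack(1, 10) = Ack(0, Ack(1, 9))
          Ack(1, 9) = Ack(0, Ack(1, 8))
          Ack(1, 8) = Ack(0, Ack(1, 7))
          Ack(1, 7) = Ack(0, Ack(1, 6))
          Ack(1, 6) = Ack(0, Ack(1, 5))
          Ack(1, 5) = Ack(0, Ack(1, 4))
          Ack(1, 4) = Ack(0, Ack(1, 3))
          Ack(1, 3) = Ack(0, Ack(1, 2))
          Ack(1, 2) = Ack(0, Ack(1, 1))
          Ack(1, 1) = Ack(0, Ack(1, 0))
... (trace truncated)
Result: Ack(1, 25) = 27

27


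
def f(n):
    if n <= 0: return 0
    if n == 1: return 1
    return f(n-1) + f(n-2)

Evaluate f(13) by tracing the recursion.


Computing f(13) bottom-up:
f(0) = 0
f(1) = 1
f(2) = f(1) + f(0) = 1 + 0 = 1
f(3) = f(2) + f(1) = 1 + 1 = 2
f(4) = f(3) + f(2) = 2 + 1 = 3
f(5) = f(4) + f(3) = 3 + 2 = 5
f(6) = f(5) + f(4) = 5 + 3 = 8
f(7) = f(6) + f(5) = 8 + 5 = 13
f(8) = f(7) + f(6) = 13 + 8 = 21
f(9) = f(8) + f(7) = 21 + 13 = 34
f(10) = f(9) + f(8) = 34 + 21 = 55
f(11) = f(10) + f(9) = 55 + 34 = 89
f(12) = f(11) + f(10) = 89 + 55 = 144
f(13) = f(12) + f(11) = 144 + 89 = 233

233


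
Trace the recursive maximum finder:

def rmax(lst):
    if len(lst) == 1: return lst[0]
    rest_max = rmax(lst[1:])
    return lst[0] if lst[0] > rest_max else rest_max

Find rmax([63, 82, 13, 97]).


rmax([63, 82, 13, 97]): compare 63 with rmax([82, 13, 97])
rmax([82, 13, 97]): compare 82 with rmax([13, 97])
rmax([13, 97]): compare 13 with rmax([97])
rmax([97]) = 97  (base case)
Compare 13 with 97 -> 97
Compare 82 with 97 -> 97
Compare 63 with 97 -> 97

97


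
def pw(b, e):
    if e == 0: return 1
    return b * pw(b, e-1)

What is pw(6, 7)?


pw(6, 7)
= 6 * pw(6, 6)
= 6 * 6 * pw(6, 5)
= 6 * 6 * 6 * pw(6, 4)
= 6 * 6 * 6 * 6 * pw(6, 3)
= 6 * 6 * 6 * 6 * 6 * pw(6, 2)
= 6 * 6 * 6 * 6 * 6 * 6 * pw(6, 1)
= 6 * 6 * 6 * 6 * 6 * 6 * 6 * pw(6, 0)
= 6 * 6 * 6 * 6 * 6 * 6 * 6 * 1
= 279936

279936


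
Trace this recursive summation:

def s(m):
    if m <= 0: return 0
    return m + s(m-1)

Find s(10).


s(10)
= 10 + 9 + 8 + 7 + 6 + 5 + 4 + 3 + 2 + 1 + s(0)
= 10 + 9 + 8 + 7 + 6 + 5 + 4 + 3 + 2 + 1 + 0
= 55

55


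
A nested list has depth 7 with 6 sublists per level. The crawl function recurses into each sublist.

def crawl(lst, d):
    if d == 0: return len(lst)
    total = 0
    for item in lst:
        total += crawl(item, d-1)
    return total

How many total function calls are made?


At depth 0 (root): 1 call
At depth 1: each of 1 parents calls crawl on 6 children = 6 calls
At depth 2: each of 6 parents calls crawl on 6 children = 36 calls
At depth 3: each of 36 parents calls crawl on 6 children = 216 calls
At depth 4: each of 216 parents calls crawl on 6 children = 1296 calls
At depth 5: each of 1296 parents calls crawl on 6 children = 7776 calls
At depth 6: each of 7776 parents calls crawl on 6 children = 46656 calls
At depth 7: each of 46656 parents calls crawl on 6 children = 279936 calls
Total: 1 + 6 + 36 + 216 + 1296 + 7776 + 46656 + 279936 = 335923

335923


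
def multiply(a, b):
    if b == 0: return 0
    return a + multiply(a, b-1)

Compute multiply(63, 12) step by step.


multiply(63, 12) = 63 + multiply(63, 11)
multiply(63, 11) = 63 + multiply(63, 10)
multiply(63, 10) = 63 + multiply(63, 9)
multiply(63, 9) = 63 + multiply(63, 8)
multiply(63, 8) = 63 + multiply(63, 7)
multiply(63, 7) = 63 + multiply(63, 6)
multiply(63, 6) = 63 + multiply(63, 5)
multiply(63, 5) = 63 + multiply(63, 4)
multiply(63, 4) = 63 + multiply(63, 3)
multiply(63, 3) = 63 + multiply(63, 2)
multiply(63, 2) = 63 + multiply(63, 1)
multiply(63, 1) = 63 + multiply(63, 0)
multiply(63, 0) = 0  (base case)
Total: 63 + 63 + 63 + 63 + 63 + 63 + 63 + 63 + 63 + 63 + 63 + 63 + 0 = 756

756


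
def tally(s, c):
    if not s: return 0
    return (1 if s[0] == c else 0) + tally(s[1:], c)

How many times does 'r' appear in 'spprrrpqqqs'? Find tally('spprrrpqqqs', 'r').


s[0]='s' != 'r' -> 0
s[0]='p' != 'r' -> 0
s[0]='p' != 'r' -> 0
s[0]='r' == 'r' -> 1
s[0]='r' == 'r' -> 1
s[0]='r' == 'r' -> 1
s[0]='p' != 'r' -> 0
s[0]='q' != 'r' -> 0
s[0]='q' != 'r' -> 0
s[0]='q' != 'r' -> 0
s[0]='s' != 'r' -> 0
Sum: 0 + 0 + 0 + 1 + 1 + 1 + 0 + 0 + 0 + 0 + 0 = 3

3


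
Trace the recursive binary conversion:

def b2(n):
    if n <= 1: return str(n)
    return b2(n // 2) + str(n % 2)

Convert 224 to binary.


b2(224) = b2(112) + '0'
b2(112) = b2(56) + '0'
b2(56) = b2(28) + '0'
b2(28) = b2(14) + '0'
b2(14) = b2(7) + '0'
b2(7) = b2(3) + '1'
b2(3) = b2(1) + '1'
b2(1) = '1'  (base case)
Concatenating: '1' + '1' + '1' + '0' + '0' + '0' + '0' + '0' = '11100000'

11100000


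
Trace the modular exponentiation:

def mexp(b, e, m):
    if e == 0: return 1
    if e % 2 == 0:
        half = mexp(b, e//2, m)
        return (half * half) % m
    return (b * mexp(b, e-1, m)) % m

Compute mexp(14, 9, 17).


mexp(14, 9, 17): e is odd, compute mexp(14, 8, 17)
  mexp(14, 8, 17): e is even, compute mexp(14, 4, 17)
    mexp(14, 4, 17): e is even, compute mexp(14, 2, 17)
      mexp(14, 2, 17): e is even, compute mexp(14, 1, 17)
        mexp(14, 1, 17): e is odd, compute mexp(14, 0, 17)
          mexp(14, 0, 17) = 1
        (14 * 1) % 17 = 14
      half=14, (14*14) % 17 = 9
    half=9, (9*9) % 17 = 13
  half=13, (13*13) % 17 = 16
(14 * 16) % 17 = 3

3


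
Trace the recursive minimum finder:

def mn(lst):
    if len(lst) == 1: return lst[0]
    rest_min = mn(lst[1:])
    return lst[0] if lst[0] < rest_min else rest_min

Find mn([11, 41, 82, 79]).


mn([11, 41, 82, 79]): compare 11 with mn([41, 82, 79])
mn([41, 82, 79]): compare 41 with mn([82, 79])
mn([82, 79]): compare 82 with mn([79])
mn([79]) = 79  (base case)
Compare 82 with 79 -> 79
Compare 41 with 79 -> 41
Compare 11 with 41 -> 11

11


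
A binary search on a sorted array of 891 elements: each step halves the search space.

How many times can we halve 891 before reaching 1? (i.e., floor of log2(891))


891 / 2 = 445
445 / 2 = 222
222 / 2 = 111
111 / 2 = 55
55 / 2 = 27
27 / 2 = 13
13 / 2 = 6
6 / 2 = 3
3 / 2 = 1
Reached 1 after 9 halvings

9


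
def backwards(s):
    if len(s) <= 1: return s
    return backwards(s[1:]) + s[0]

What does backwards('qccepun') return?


backwards('qccepun') = backwards('ccepun') + 'q'
backwards('ccepun') = backwards('cepun') + 'c'
backwards('cepun') = backwards('epun') + 'c'
backwards('epun') = backwards('pun') + 'e'
backwards('pun') = backwards('un') + 'p'
backwards('un') = backwards('n') + 'u'
backwards('n') = 'n'  (base case)
Concatenating: 'n' + 'u' + 'p' + 'e' + 'c' + 'c' + 'q' = 'nupeccq'

nupeccq


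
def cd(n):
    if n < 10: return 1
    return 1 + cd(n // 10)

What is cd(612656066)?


cd(612656066) = 1 + cd(61265606)
cd(61265606) = 1 + cd(6126560)
cd(6126560) = 1 + cd(612656)
cd(612656) = 1 + cd(61265)
cd(61265) = 1 + cd(6126)
cd(6126) = 1 + cd(612)
cd(612) = 1 + cd(61)
cd(61) = 1 + cd(6)
cd(6) = 1  (base case: 6 < 10)
Unwinding: 1 + 1 + 1 + 1 + 1 + 1 + 1 + 1 + 1 = 9

9


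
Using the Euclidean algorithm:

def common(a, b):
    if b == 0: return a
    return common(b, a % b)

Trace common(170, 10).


common(170, 10) = common(10, 0)
common(10, 0) = 10  (base case)

10


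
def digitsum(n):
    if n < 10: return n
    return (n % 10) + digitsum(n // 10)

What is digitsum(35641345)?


digitsum(35641345) = 5 + digitsum(3564134)
digitsum(3564134) = 4 + digitsum(356413)
digitsum(356413) = 3 + digitsum(35641)
digitsum(35641) = 1 + digitsum(3564)
digitsum(3564) = 4 + digitsum(356)
digitsum(356) = 6 + digitsum(35)
digitsum(35) = 5 + digitsum(3)
digitsum(3) = 3  (base case)
Total: 5 + 4 + 3 + 1 + 4 + 6 + 5 + 3 = 31

31


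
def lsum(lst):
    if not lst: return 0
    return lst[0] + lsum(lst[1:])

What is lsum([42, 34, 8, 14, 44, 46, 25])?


lsum([42, 34, 8, 14, 44, 46, 25]) = 42 + lsum([34, 8, 14, 44, 46, 25])
lsum([34, 8, 14, 44, 46, 25]) = 34 + lsum([8, 14, 44, 46, 25])
lsum([8, 14, 44, 46, 25]) = 8 + lsum([14, 44, 46, 25])
lsum([14, 44, 46, 25]) = 14 + lsum([44, 46, 25])
lsum([44, 46, 25]) = 44 + lsum([46, 25])
lsum([46, 25]) = 46 + lsum([25])
lsum([25]) = 25 + lsum([])
lsum([]) = 0  (base case)
Total: 42 + 34 + 8 + 14 + 44 + 46 + 25 + 0 = 213

213


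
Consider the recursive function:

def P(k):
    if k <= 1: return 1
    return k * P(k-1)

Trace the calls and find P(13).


P(13)
= 13 * P(12)
= 13 * 12 * P(11)
= 13 * 12 * 11 * P(10)
= 13 * 12 * 11 * 10 * P(9)
= 13 * 12 * 11 * 10 * 9 * P(8)
= 13 * 12 * 11 * 10 * 9 * 8 * P(7)
= 13 * 12 * 11 * 10 * 9 * 8 * 7 * P(6)
= 13 * 12 * 11 * 10 * 9 * 8 * 7 * 6 * P(5)
= 13 * 12 * 11 * 10 * 9 * 8 * 7 * 6 * 5 * P(4)
= 13 * 12 * 11 * 10 * 9 * 8 * 7 * 6 * 5 * 4 * P(3)
= 13 * 12 * 11 * 10 * 9 * 8 * 7 * 6 * 5 * 4 * 3 * P(2)
= 13 * 12 * 11 * 10 * 9 * 8 * 7 * 6 * 5 * 4 * 3 * 2 * P(1)
= 13 * 12 * 11 * 10 * 9 * 8 * 7 * 6 * 5 * 4 * 3 * 2 * 1
= 6227020800

6227020800


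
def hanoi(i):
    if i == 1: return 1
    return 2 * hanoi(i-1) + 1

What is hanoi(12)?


hanoi(12) = 2 * hanoi(11) + 1
hanoi(11) = 2 * hanoi(10) + 1
hanoi(10) = 2 * hanoi(9) + 1
hanoi(9) = 2 * hanoi(8) + 1
hanoi(8) = 2 * hanoi(7) + 1
hanoi(7) = 2 * hanoi(6) + 1
hanoi(6) = 2 * hanoi(5) + 1
hanoi(5) = 2 * hanoi(4) + 1
hanoi(4) = 2 * hanoi(3) + 1
hanoi(3) = 2 * hanoi(2) + 1
hanoi(2) = 2 * hanoi(1) + 1
hanoi(1) = 1  (base case)
hanoi(2) = 2 * 1 + 1 = 3
hanoi(3) = 2 * 3 + 1 = 7
hanoi(4) = 2 * 7 + 1 = 15
hanoi(5) = 2 * 15 + 1 = 31
hanoi(6) = 2 * 31 + 1 = 63
hanoi(7) = 2 * 63 + 1 = 127
hanoi(8) = 2 * 127 + 1 = 255
hanoi(9) = 2 * 255 + 1 = 511
hanoi(10) = 2 * 511 + 1 = 1023
hanoi(11) = 2 * 1023 + 1 = 2047
hanoi(12) = 2 * 2047 + 1 = 4095

4095


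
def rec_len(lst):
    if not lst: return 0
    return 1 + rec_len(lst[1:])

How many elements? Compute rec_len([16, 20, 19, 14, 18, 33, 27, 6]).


rec_len([16, 20, 19, 14, 18, 33, 27, 6]) = 1 + rec_len([20, 19, 14, 18, 33, 27, 6])
rec_len([20, 19, 14, 18, 33, 27, 6]) = 1 + rec_len([19, 14, 18, 33, 27, 6])
rec_len([19, 14, 18, 33, 27, 6]) = 1 + rec_len([14, 18, 33, 27, 6])
rec_len([14, 18, 33, 27, 6]) = 1 + rec_len([18, 33, 27, 6])
rec_len([18, 33, 27, 6]) = 1 + rec_len([33, 27, 6])
rec_len([33, 27, 6]) = 1 + rec_len([27, 6])
rec_len([27, 6]) = 1 + rec_len([6])
rec_len([6]) = 1 + rec_len([])
rec_len([]) = 0  (base case)
Unwinding: 1 + 1 + 1 + 1 + 1 + 1 + 1 + 1 + 0 = 8

8


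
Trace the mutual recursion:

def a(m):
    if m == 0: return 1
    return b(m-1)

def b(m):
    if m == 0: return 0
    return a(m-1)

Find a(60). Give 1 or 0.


a(60) = b(59)
b(59) = a(58)
a(58) = b(57)
b(57) = a(56)
a(56) = b(55)
b(55) = a(54)
a(54) = b(53)
b(53) = a(52)
a(52) = b(51)
b(51) = a(50)
a(50) = b(49)
b(49) = a(48)
a(48) = b(47)
b(47) = a(46)
a(46) = b(45)
b(45) = a(44)
a(44) = b(43)
b(43) = a(42)
a(42) = b(41)
b(41) = a(40)
a(40) = b(39)
b(39) = a(38)
a(38) = b(37)
b(37) = a(36)
a(36) = b(35)
b(35) = a(34)
a(34) = b(33)
b(33) = a(32)
a(32) = b(31)
b(31) = a(30)
a(30) = b(29)
b(29) = a(28)
a(28) = b(27)
b(27) = a(26)
a(26) = b(25)
b(25) = a(24)
a(24) = b(23)
b(23) = a(22)
a(22) = b(21)
b(21) = a(20)
a(20) = b(19)
b(19) = a(18)
a(18) = b(17)
b(17) = a(16)
a(16) = b(15)
b(15) = a(14)
a(14) = b(13)
b(13) = a(12)
a(12) = b(11)
b(11) = a(10)
a(10) = b(9)
b(9) = a(8)
a(8) = b(7)
b(7) = a(6)
a(6) = b(5)
b(5) = a(4)
a(4) = b(3)
b(3) = a(2)
a(2) = b(1)
b(1) = a(0)
a(0) = 1  (base case)
Result: 1

1


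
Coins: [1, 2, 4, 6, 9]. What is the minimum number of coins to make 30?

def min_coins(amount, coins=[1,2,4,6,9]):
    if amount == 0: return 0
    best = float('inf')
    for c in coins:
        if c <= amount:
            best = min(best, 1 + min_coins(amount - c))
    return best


Building up with DP:
min_coins(0) = 0
min_coins(1) = min(1+min_coins(0)=1+0=1) = 1
min_coins(2) = min(1+min_coins(1)=1+1=2, 1+min_coins(0)=1+0=1) = 1
min_coins(3) = min(1+min_coins(2)=1+1=2, 1+min_coins(1)=1+1=2) = 2
min_coins(4) = min(1+min_coins(3)=1+2=3, 1+min_coins(2)=1+1=2, 1+min_coins(0)=1+0=1) = 1
min_coins(5) = min(1+min_coins(4)=1+1=2, 1+min_coins(3)=1+2=3, 1+min_coins(1)=1+1=2) = 2
min_coins(6) = min(1+min_coins(5)=1+2=3, 1+min_coins(4)=1+1=2, 1+min_coins(2)=1+1=2, 1+min_coins(0)=1+0=1) = 1
min_coins(7) = min(1+min_coins(6)=1+1=2, 1+min_coins(5)=1+2=3, 1+min_coins(3)=1+2=3, 1+min_coins(1)=1+1=2) = 2
min_coins(8) = min(1+min_coins(7)=1+2=3, 1+min_coins(6)=1+1=2, 1+min_coins(4)=1+1=2, 1+min_coins(2)=1+1=2) = 2
min_coins(9) = min(1+min_coins(8)=1+2=3, 1+min_coins(7)=1+2=3, 1+min_coins(5)=1+2=3, 1+min_coins(3)=1+2=3, 1+min_coins(0)=1+0=1) = 1
min_coins(10) = min(1+min_coins(9)=1+1=2, 1+min_coins(8)=1+2=3, 1+min_coins(6)=1+1=2, 1+min_coins(4)=1+1=2, 1+min_coins(1)=1+1=2) = 2
min_coins(11) = min(1+min_coins(10)=1+2=3, 1+min_coins(9)=1+1=2, 1+min_coins(7)=1+2=3, 1+min_coins(5)=1+2=3, 1+min_coins(2)=1+1=2) = 2
min_coins(12) = min(1+min_coins(11)=1+2=3, 1+min_coins(10)=1+2=3, 1+min_coins(8)=1+2=3, 1+min_coins(6)=1+1=2, 1+min_coins(3)=1+2=3) = 2
min_coins(13) = min(1+min_coins(12)=1+2=3, 1+min_coins(11)=1+2=3, 1+min_coins(9)=1+1=2, 1+min_coins(7)=1+2=3, 1+min_coins(4)=1+1=2) = 2
min_coins(14) = min(1+min_coins(13)=1+2=3, 1+min_coins(12)=1+2=3, 1+min_coins(10)=1+2=3, 1+min_coins(8)=1+2=3, 1+min_coins(5)=1+2=3) = 3
min_coins(15) = min(1+min_coins(14)=1+3=4, 1+min_coins(13)=1+2=3, 1+min_coins(11)=1+2=3, 1+min_coins(9)=1+1=2, 1+min_coins(6)=1+1=2) = 2
min_coins(16) = min(1+min_coins(15)=1+2=3, 1+min_coins(14)=1+3=4, 1+min_coins(12)=1+2=3, 1+min_coins(10)=1+2=3, 1+min_coins(7)=1+2=3) = 3
min_coins(17) = min(1+min_coins(16)=1+3=4, 1+min_coins(15)=1+2=3, 1+min_coins(13)=1+2=3, 1+min_coins(11)=1+2=3, 1+min_coins(8)=1+2=3) = 3
min_coins(18) = min(1+min_coins(17)=1+3=4, 1+min_coins(16)=1+3=4, 1+min_coins(14)=1+3=4, 1+min_coins(12)=1+2=3, 1+min_coins(9)=1+1=2) = 2
min_coins(19) = min(1+min_coins(18)=1+2=3, 1+min_coins(17)=1+3=4, 1+min_coins(15)=1+2=3, 1+min_coins(13)=1+2=3, 1+min_coins(10)=1+2=3) = 3
min_coins(20) = min(1+min_coins(19)=1+3=4, 1+min_coins(18)=1+2=3, 1+min_coins(16)=1+3=4, 1+min_coins(14)=1+3=4, 1+min_coins(11)=1+2=3) = 3
min_coins(21) = min(1+min_coins(20)=1+3=4, 1+min_coins(19)=1+3=4, 1+min_coins(17)=1+3=4, 1+min_coins(15)=1+2=3, 1+min_coins(12)=1+2=3) = 3
min_coins(22) = min(1+min_coins(21)=1+3=4, 1+min_coins(20)=1+3=4, 1+min_coins(18)=1+2=3, 1+min_coins(16)=1+3=4, 1+min_coins(13)=1+2=3) = 3
min_coins(23) = min(1+min_coins(22)=1+3=4, 1+min_coins(21)=1+3=4, 1+min_coins(19)=1+3=4, 1+min_coins(17)=1+3=4, 1+min_coins(14)=1+3=4) = 4
min_coins(24) = min(1+min_coins(23)=1+4=5, 1+min_coins(22)=1+3=4, 1+min_coins(20)=1+3=4, 1+min_coins(18)=1+2=3, 1+min_coins(15)=1+2=3) = 3
min_coins(25) = min(1+min_coins(24)=1+3=4, 1+min_coins(23)=1+4=5, 1+min_coins(21)=1+3=4, 1+min_coins(19)=1+3=4, 1+min_coins(16)=1+3=4) = 4
min_coins(26) = min(1+min_coins(25)=1+4=5, 1+min_coins(24)=1+3=4, 1+min_coins(22)=1+3=4, 1+min_coins(20)=1+3=4, 1+min_coins(17)=1+3=4) = 4
min_coins(27) = min(1+min_coins(26)=1+4=5, 1+min_coins(25)=1+4=5, 1+min_coins(23)=1+4=5, 1+min_coins(21)=1+3=4, 1+min_coins(18)=1+2=3) = 3
min_coins(28) = min(1+min_coins(27)=1+3=4, 1+min_coins(26)=1+4=5, 1+min_coins(24)=1+3=4, 1+min_coins(22)=1+3=4, 1+min_coins(19)=1+3=4) = 4
min_coins(29) = min(1+min_coins(28)=1+4=5, 1+min_coins(27)=1+3=4, 1+min_coins(25)=1+4=5, 1+min_coins(23)=1+4=5, 1+min_coins(20)=1+3=4) = 4
min_coins(30) = min(1+min_coins(29)=1+4=5, 1+min_coins(28)=1+4=5, 1+min_coins(26)=1+4=5, 1+min_coins(24)=1+3=4, 1+min_coins(21)=1+3=4) = 4

4


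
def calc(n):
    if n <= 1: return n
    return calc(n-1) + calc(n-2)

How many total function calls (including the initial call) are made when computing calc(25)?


Let C(n) = total calls for calc(n)
C(0) = 1, C(1) = 1
C(2) = 1 + C(1) + C(0) = 1 + 1 + 1 = 3
C(3) = 1 + C(2) + C(1) = 1 + 3 + 1 = 5
C(4) = 1 + C(3) + C(2) = 1 + 5 + 3 = 9
C(5) = 1 + C(4) + C(3) = 1 + 9 + 5 = 15
C(6) = 1 + C(5) + C(4) = 1 + 15 + 9 = 25
C(7) = 1 + C(6) + C(5) = 1 + 25 + 15 = 41
C(8) = 1 + C(7) + C(6) = 1 + 41 + 25 = 67
C(9) = 1 + C(8) + C(7) = 1 + 67 + 41 = 109
C(10) = 1 + C(9) + C(8) = 1 + 109 + 67 = 177
C(11) = 1 + C(10) + C(9) = 1 + 177 + 109 = 287
C(12) = 1 + C(11) + C(10) = 1 + 287 + 177 = 465
C(13) = 1 + C(12) + C(11) = 1 + 465 + 287 = 753
C(14) = 1 + C(13) + C(12) = 1 + 753 + 465 = 1219
C(15) = 1 + C(14) + C(13) = 1 + 1219 + 753 = 1973
C(16) = 1 + C(15) + C(14) = 1 + 1973 + 1219 = 3193
C(17) = 1 + C(16) + C(15) = 1 + 3193 + 1973 = 5167
C(18) = 1 + C(17) + C(16) = 1 + 5167 + 3193 = 8361
C(19) = 1 + C(18) + C(17) = 1 + 8361 + 5167 = 13529
C(20) = 1 + C(19) + C(18) = 1 + 13529 + 8361 = 21891
C(21) = 1 + C(20) + C(19) = 1 + 21891 + 13529 = 35421
C(22) = 1 + C(21) + C(20) = 1 + 35421 + 21891 = 57313
C(23) = 1 + C(22) + C(21) = 1 + 57313 + 35421 = 92735
C(24) = 1 + C(23) + C(22) = 1 + 92735 + 57313 = 150049
C(25) = 1 + C(24) + C(23) = 1 + 150049 + 92735 = 242785

242785


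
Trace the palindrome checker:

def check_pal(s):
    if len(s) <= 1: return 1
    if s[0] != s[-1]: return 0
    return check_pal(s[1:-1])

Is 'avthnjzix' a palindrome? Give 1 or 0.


check_pal('avthnjzix'): s[0]='a' != s[-1]='x' -> return 0
Result: 0 (not a palindrome)

0


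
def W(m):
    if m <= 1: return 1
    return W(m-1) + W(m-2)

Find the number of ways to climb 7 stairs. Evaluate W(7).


Building up from base cases:
W(0) = 1
W(1) = 1
W(2) = W(1) + W(0) = 1 + 1 = 2
W(3) = W(2) + W(1) = 2 + 1 = 3
W(4) = W(3) + W(2) = 3 + 2 = 5
W(5) = W(4) + W(3) = 5 + 3 = 8
W(6) = W(5) + W(4) = 8 + 5 = 13
W(7) = W(6) + W(5) = 13 + 8 = 21

21


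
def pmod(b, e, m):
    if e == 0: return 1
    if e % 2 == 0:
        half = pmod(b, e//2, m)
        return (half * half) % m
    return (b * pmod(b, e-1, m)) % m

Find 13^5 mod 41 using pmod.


pmod(13, 5, 41): e is odd, compute pmod(13, 4, 41)
  pmod(13, 4, 41): e is even, compute pmod(13, 2, 41)
    pmod(13, 2, 41): e is even, compute pmod(13, 1, 41)
      pmod(13, 1, 41): e is odd, compute pmod(13, 0, 41)
        pmod(13, 0, 41) = 1
      (13 * 1) % 41 = 13
    half=13, (13*13) % 41 = 5
  half=5, (5*5) % 41 = 25
(13 * 25) % 41 = 38

38
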